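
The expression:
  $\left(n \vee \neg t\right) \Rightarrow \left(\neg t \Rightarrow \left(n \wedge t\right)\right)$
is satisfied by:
  {t: True}


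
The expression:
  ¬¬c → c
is always true.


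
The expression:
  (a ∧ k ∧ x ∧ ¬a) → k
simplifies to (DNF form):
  True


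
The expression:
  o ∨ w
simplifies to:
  o ∨ w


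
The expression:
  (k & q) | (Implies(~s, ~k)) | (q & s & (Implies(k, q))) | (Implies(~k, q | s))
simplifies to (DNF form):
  True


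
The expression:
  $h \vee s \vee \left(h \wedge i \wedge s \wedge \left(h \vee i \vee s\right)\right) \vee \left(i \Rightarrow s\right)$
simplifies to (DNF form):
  $h \vee s \vee \neg i$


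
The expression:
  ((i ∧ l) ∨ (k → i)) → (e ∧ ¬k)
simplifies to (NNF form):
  (e ∧ ¬k) ∨ (k ∧ ¬i)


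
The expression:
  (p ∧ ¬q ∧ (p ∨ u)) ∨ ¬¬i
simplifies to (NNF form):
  i ∨ (p ∧ ¬q)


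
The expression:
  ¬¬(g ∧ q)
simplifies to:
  g ∧ q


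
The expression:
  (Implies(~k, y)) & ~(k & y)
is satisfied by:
  {y: True, k: False}
  {k: True, y: False}


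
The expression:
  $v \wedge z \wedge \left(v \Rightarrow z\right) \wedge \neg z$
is never true.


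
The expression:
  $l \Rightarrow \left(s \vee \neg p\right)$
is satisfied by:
  {s: True, l: False, p: False}
  {l: False, p: False, s: False}
  {p: True, s: True, l: False}
  {p: True, l: False, s: False}
  {s: True, l: True, p: False}
  {l: True, s: False, p: False}
  {p: True, l: True, s: True}


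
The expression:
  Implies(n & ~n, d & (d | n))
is always true.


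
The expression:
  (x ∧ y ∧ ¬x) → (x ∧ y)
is always true.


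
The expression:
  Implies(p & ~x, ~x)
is always true.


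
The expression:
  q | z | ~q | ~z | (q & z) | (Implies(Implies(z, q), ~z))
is always true.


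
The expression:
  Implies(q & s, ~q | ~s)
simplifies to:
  ~q | ~s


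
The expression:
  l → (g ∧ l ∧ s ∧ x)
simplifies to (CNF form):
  (g ∨ ¬l) ∧ (s ∨ ¬l) ∧ (x ∨ ¬l)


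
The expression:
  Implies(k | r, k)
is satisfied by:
  {k: True, r: False}
  {r: False, k: False}
  {r: True, k: True}


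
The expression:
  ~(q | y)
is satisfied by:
  {q: False, y: False}


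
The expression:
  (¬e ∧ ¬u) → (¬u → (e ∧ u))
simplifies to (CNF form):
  e ∨ u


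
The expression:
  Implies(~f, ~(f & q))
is always true.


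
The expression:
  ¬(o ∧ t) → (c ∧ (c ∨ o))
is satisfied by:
  {t: True, c: True, o: True}
  {t: True, c: True, o: False}
  {c: True, o: True, t: False}
  {c: True, o: False, t: False}
  {t: True, o: True, c: False}


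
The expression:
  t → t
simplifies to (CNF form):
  True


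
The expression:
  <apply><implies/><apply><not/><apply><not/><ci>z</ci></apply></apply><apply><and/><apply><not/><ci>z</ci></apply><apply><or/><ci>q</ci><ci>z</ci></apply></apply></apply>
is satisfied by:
  {z: False}


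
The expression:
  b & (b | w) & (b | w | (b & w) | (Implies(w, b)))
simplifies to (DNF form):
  b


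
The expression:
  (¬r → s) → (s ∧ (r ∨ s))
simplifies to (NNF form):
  s ∨ ¬r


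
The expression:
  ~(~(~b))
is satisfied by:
  {b: False}


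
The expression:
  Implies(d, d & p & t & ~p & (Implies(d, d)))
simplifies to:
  ~d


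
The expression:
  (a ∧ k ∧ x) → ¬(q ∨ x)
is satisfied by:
  {x: False, k: False, a: False}
  {a: True, x: False, k: False}
  {k: True, x: False, a: False}
  {a: True, k: True, x: False}
  {x: True, a: False, k: False}
  {a: True, x: True, k: False}
  {k: True, x: True, a: False}


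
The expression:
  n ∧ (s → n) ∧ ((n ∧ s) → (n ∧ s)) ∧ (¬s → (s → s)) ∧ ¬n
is never true.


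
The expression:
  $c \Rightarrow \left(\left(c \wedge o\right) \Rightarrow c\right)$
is always true.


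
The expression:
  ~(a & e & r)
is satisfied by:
  {e: False, a: False, r: False}
  {r: True, e: False, a: False}
  {a: True, e: False, r: False}
  {r: True, a: True, e: False}
  {e: True, r: False, a: False}
  {r: True, e: True, a: False}
  {a: True, e: True, r: False}


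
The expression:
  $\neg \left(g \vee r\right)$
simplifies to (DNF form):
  $\neg g \wedge \neg r$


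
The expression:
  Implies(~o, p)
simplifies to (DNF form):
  o | p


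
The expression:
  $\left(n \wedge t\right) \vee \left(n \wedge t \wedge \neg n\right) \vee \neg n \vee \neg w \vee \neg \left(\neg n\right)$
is always true.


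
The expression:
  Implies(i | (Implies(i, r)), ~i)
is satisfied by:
  {i: False}


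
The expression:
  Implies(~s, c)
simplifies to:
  c | s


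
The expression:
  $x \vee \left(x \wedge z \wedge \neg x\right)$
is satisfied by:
  {x: True}


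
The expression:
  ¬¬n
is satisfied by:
  {n: True}


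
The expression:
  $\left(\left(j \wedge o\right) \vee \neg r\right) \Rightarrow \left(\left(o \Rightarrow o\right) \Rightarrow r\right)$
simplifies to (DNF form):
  $r$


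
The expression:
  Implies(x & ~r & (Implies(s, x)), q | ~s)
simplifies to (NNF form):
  q | r | ~s | ~x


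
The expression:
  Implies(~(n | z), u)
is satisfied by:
  {n: True, z: True, u: True}
  {n: True, z: True, u: False}
  {n: True, u: True, z: False}
  {n: True, u: False, z: False}
  {z: True, u: True, n: False}
  {z: True, u: False, n: False}
  {u: True, z: False, n: False}


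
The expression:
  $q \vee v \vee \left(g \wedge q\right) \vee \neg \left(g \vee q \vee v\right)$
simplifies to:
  $q \vee v \vee \neg g$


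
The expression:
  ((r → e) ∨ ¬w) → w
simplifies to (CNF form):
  w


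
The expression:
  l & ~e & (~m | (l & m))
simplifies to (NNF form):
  l & ~e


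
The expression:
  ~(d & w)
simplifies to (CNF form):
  ~d | ~w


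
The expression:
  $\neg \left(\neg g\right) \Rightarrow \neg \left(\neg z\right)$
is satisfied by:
  {z: True, g: False}
  {g: False, z: False}
  {g: True, z: True}


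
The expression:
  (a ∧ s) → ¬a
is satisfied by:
  {s: False, a: False}
  {a: True, s: False}
  {s: True, a: False}


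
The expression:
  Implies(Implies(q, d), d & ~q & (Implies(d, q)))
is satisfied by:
  {q: True, d: False}


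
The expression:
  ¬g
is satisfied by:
  {g: False}


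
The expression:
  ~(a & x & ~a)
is always true.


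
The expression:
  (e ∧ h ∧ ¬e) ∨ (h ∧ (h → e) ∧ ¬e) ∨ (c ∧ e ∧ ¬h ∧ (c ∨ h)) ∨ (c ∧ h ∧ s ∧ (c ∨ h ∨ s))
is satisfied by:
  {c: True, e: True, s: True, h: False}
  {c: True, e: True, s: False, h: False}
  {c: True, e: True, h: True, s: True}
  {c: True, h: True, s: True, e: False}


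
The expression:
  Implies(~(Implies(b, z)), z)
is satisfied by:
  {z: True, b: False}
  {b: False, z: False}
  {b: True, z: True}


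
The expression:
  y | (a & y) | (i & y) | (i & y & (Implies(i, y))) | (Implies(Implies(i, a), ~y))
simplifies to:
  True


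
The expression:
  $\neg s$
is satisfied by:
  {s: False}


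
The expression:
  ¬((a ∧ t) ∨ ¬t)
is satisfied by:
  {t: True, a: False}


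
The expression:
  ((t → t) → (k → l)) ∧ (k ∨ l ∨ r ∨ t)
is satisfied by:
  {r: True, t: True, l: True, k: False}
  {r: True, l: True, k: False, t: False}
  {t: True, l: True, k: False, r: False}
  {l: True, t: False, k: False, r: False}
  {r: True, l: True, k: True, t: True}
  {r: True, l: True, k: True, t: False}
  {l: True, k: True, t: True, r: False}
  {l: True, k: True, r: False, t: False}
  {t: True, r: True, k: False, l: False}
  {r: True, t: False, k: False, l: False}
  {t: True, r: False, k: False, l: False}


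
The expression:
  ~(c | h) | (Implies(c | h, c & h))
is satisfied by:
  {h: False, c: False}
  {c: True, h: True}


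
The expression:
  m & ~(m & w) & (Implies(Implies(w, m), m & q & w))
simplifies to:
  False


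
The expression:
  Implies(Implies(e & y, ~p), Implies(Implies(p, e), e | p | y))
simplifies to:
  e | p | y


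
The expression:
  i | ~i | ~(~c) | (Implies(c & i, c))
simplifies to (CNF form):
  True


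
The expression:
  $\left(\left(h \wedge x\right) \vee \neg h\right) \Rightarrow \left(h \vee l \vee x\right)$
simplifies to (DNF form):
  $h \vee l \vee x$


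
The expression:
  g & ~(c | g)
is never true.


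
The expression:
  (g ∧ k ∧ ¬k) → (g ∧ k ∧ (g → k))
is always true.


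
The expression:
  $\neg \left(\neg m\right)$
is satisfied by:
  {m: True}


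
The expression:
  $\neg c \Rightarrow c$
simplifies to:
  $c$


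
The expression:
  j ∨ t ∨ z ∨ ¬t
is always true.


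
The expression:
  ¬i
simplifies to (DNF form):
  ¬i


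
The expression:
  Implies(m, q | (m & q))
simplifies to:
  q | ~m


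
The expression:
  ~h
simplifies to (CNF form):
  ~h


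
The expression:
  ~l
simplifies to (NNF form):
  ~l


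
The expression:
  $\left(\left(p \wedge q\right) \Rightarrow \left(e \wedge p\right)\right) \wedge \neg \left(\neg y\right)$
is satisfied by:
  {y: True, e: True, p: False, q: False}
  {y: True, p: False, e: False, q: False}
  {y: True, q: True, e: True, p: False}
  {y: True, q: True, p: False, e: False}
  {y: True, e: True, p: True, q: False}
  {y: True, p: True, e: False, q: False}
  {y: True, q: True, p: True, e: True}


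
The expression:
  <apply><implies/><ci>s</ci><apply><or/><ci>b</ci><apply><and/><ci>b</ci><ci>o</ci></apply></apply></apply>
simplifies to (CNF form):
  <apply><or/><ci>b</ci><apply><not/><ci>s</ci></apply></apply>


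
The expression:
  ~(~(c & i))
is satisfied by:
  {c: True, i: True}


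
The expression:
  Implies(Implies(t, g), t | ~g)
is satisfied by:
  {t: True, g: False}
  {g: False, t: False}
  {g: True, t: True}


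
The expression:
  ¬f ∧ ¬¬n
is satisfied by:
  {n: True, f: False}


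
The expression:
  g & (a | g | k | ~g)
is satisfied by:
  {g: True}


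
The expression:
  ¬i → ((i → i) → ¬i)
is always true.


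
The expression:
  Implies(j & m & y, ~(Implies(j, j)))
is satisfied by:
  {m: False, y: False, j: False}
  {j: True, m: False, y: False}
  {y: True, m: False, j: False}
  {j: True, y: True, m: False}
  {m: True, j: False, y: False}
  {j: True, m: True, y: False}
  {y: True, m: True, j: False}


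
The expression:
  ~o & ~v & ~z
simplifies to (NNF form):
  ~o & ~v & ~z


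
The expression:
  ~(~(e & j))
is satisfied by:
  {j: True, e: True}


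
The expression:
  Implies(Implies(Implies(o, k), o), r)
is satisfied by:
  {r: True, o: False}
  {o: False, r: False}
  {o: True, r: True}


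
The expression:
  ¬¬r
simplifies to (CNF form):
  r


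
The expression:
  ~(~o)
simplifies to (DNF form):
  o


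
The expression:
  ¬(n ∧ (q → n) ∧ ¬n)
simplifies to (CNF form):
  True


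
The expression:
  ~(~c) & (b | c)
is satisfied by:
  {c: True}


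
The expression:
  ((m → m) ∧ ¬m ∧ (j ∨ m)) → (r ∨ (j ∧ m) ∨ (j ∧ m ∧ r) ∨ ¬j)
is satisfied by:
  {r: True, m: True, j: False}
  {r: True, m: False, j: False}
  {m: True, r: False, j: False}
  {r: False, m: False, j: False}
  {r: True, j: True, m: True}
  {r: True, j: True, m: False}
  {j: True, m: True, r: False}


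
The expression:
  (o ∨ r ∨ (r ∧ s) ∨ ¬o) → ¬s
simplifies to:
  ¬s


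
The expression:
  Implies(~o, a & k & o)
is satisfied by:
  {o: True}


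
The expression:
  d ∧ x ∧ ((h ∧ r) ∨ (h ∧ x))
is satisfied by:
  {h: True, d: True, x: True}


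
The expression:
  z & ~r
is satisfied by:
  {z: True, r: False}


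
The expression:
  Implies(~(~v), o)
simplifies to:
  o | ~v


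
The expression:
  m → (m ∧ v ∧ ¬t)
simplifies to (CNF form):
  (v ∨ ¬m) ∧ (¬m ∨ ¬t)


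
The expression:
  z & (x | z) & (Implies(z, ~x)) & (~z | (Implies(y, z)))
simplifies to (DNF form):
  z & ~x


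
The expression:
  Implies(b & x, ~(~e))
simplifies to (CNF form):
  e | ~b | ~x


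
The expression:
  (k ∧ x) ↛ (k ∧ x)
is never true.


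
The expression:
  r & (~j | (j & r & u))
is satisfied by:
  {r: True, u: True, j: False}
  {r: True, u: False, j: False}
  {r: True, j: True, u: True}


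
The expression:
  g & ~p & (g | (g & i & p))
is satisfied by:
  {g: True, p: False}


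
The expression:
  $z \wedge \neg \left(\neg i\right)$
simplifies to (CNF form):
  $i \wedge z$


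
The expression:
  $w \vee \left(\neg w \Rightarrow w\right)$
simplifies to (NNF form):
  $w$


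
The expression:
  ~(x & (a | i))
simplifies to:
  ~x | (~a & ~i)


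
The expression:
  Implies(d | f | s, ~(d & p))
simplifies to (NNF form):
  ~d | ~p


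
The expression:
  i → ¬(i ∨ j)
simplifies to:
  ¬i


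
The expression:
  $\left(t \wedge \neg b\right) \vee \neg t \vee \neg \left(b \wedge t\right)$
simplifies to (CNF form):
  $\neg b \vee \neg t$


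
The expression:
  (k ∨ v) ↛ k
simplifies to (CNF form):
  v ∧ ¬k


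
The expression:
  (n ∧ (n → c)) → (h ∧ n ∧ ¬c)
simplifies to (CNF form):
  ¬c ∨ ¬n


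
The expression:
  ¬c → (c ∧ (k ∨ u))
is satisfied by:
  {c: True}


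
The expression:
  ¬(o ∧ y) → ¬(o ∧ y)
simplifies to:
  True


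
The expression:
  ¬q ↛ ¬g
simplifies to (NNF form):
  g ∧ ¬q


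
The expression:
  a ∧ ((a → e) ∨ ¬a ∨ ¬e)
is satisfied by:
  {a: True}


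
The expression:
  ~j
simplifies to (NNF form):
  ~j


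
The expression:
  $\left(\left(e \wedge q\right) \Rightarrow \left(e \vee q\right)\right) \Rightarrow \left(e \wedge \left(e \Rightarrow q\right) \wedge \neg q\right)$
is never true.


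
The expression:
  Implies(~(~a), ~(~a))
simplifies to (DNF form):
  True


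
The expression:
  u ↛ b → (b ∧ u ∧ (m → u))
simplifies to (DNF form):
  b ∨ ¬u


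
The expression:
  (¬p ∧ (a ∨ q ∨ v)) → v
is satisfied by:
  {v: True, p: True, a: False, q: False}
  {v: True, q: True, p: True, a: False}
  {v: True, p: True, a: True, q: False}
  {v: True, q: True, p: True, a: True}
  {v: True, a: False, p: False, q: False}
  {v: True, q: True, a: False, p: False}
  {v: True, a: True, p: False, q: False}
  {v: True, q: True, a: True, p: False}
  {p: True, q: False, a: False, v: False}
  {q: True, p: True, a: False, v: False}
  {p: True, a: True, q: False, v: False}
  {q: True, p: True, a: True, v: False}
  {q: False, a: False, p: False, v: False}


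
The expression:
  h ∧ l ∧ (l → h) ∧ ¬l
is never true.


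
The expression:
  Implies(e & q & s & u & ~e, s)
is always true.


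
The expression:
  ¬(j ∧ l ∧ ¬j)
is always true.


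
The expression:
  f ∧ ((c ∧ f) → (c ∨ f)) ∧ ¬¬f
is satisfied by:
  {f: True}


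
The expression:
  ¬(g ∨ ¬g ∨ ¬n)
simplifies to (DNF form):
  False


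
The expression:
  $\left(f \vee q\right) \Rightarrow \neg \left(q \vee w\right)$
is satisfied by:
  {q: False, w: False, f: False}
  {f: True, q: False, w: False}
  {w: True, q: False, f: False}


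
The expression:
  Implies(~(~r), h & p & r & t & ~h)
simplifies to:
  ~r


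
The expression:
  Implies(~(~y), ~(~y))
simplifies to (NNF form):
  True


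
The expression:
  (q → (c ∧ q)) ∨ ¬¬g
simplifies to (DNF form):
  c ∨ g ∨ ¬q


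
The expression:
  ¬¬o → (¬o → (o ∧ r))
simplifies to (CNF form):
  True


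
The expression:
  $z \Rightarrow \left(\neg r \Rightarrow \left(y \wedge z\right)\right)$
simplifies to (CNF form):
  $r \vee y \vee \neg z$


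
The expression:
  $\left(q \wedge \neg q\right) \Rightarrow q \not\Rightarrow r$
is always true.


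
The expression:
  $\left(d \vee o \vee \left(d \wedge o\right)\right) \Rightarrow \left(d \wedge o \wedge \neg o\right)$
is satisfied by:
  {d: False, o: False}


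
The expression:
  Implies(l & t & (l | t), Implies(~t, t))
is always true.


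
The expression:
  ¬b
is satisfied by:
  {b: False}


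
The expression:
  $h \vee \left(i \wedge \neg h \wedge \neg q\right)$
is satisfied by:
  {i: True, h: True, q: False}
  {h: True, q: False, i: False}
  {i: True, h: True, q: True}
  {h: True, q: True, i: False}
  {i: True, q: False, h: False}


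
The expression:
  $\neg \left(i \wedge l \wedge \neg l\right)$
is always true.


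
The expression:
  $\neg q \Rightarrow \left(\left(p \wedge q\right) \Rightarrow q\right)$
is always true.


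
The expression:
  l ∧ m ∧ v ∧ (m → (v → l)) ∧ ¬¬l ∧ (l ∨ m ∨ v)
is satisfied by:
  {v: True, m: True, l: True}


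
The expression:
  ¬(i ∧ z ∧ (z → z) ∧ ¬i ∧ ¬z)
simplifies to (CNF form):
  True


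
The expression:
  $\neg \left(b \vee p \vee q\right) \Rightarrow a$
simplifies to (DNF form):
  $a \vee b \vee p \vee q$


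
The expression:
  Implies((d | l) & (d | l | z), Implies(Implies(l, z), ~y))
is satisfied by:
  {z: False, l: False, y: False, d: False}
  {d: True, z: False, l: False, y: False}
  {l: True, d: False, z: False, y: False}
  {d: True, l: True, z: False, y: False}
  {z: True, d: False, l: False, y: False}
  {d: True, z: True, l: False, y: False}
  {l: True, z: True, d: False, y: False}
  {d: True, l: True, z: True, y: False}
  {y: True, d: False, z: False, l: False}
  {y: True, l: True, d: False, z: False}
  {y: True, d: True, l: True, z: False}
  {y: True, z: True, d: False, l: False}


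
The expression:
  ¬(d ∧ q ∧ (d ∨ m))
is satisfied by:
  {q: False, d: False}
  {d: True, q: False}
  {q: True, d: False}


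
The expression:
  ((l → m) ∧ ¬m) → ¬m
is always true.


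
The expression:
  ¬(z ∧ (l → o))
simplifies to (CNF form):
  (l ∨ ¬z) ∧ (¬o ∨ ¬z)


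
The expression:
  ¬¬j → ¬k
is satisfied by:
  {k: False, j: False}
  {j: True, k: False}
  {k: True, j: False}


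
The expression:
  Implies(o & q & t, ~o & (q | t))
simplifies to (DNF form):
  ~o | ~q | ~t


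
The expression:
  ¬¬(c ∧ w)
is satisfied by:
  {c: True, w: True}


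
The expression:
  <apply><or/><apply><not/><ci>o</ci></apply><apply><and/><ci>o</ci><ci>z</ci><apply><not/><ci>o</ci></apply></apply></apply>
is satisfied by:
  {o: False}


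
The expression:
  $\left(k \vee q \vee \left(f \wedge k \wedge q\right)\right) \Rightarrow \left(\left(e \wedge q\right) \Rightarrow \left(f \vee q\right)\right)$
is always true.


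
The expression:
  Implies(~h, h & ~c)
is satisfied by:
  {h: True}


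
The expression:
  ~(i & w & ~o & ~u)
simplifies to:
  o | u | ~i | ~w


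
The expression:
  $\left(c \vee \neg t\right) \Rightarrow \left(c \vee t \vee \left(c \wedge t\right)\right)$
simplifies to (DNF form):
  $c \vee t$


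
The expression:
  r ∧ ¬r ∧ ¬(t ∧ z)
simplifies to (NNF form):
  False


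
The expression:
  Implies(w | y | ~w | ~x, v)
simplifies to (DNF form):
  v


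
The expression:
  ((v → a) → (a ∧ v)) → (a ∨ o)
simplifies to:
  a ∨ o ∨ ¬v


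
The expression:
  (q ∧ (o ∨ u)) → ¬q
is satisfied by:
  {o: False, q: False, u: False}
  {u: True, o: False, q: False}
  {o: True, u: False, q: False}
  {u: True, o: True, q: False}
  {q: True, u: False, o: False}


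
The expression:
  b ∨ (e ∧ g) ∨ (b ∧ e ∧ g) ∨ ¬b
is always true.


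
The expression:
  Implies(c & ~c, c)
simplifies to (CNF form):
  True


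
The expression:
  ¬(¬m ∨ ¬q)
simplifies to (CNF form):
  m ∧ q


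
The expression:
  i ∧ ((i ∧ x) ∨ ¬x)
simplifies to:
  i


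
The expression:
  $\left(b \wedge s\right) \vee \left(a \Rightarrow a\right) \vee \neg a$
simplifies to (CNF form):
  $\text{True}$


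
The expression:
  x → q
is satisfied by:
  {q: True, x: False}
  {x: False, q: False}
  {x: True, q: True}


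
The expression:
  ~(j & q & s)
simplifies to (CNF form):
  ~j | ~q | ~s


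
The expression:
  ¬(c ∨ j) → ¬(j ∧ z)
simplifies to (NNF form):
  True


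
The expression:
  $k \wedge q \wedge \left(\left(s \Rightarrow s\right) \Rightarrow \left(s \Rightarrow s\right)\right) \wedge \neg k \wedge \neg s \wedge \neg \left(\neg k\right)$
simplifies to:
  $\text{False}$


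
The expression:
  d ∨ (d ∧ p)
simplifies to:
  d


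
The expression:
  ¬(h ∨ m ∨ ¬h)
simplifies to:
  False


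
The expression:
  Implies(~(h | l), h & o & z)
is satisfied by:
  {l: True, h: True}
  {l: True, h: False}
  {h: True, l: False}


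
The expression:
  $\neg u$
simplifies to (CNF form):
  $\neg u$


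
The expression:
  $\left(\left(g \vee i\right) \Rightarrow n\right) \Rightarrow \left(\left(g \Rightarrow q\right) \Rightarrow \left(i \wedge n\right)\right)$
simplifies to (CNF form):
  $\left(g \vee i\right) \wedge \left(g \vee i \vee \neg n\right) \wedge \left(g \vee i \vee \neg q\right) \wedge \left(i \vee \neg n \vee \neg q\right)$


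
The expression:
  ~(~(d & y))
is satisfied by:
  {d: True, y: True}


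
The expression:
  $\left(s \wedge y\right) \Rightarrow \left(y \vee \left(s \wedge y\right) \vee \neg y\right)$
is always true.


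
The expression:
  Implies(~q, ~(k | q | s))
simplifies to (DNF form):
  q | (~k & ~s)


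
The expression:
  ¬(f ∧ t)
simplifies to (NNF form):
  ¬f ∨ ¬t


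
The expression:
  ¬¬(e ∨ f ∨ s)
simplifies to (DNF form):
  e ∨ f ∨ s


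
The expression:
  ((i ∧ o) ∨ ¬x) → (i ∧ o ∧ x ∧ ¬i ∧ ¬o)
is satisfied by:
  {x: True, o: False, i: False}
  {i: True, x: True, o: False}
  {o: True, x: True, i: False}


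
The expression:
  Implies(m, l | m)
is always true.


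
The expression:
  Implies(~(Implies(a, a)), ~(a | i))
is always true.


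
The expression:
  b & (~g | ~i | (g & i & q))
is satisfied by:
  {b: True, q: True, g: False, i: False}
  {b: True, g: False, q: False, i: False}
  {b: True, i: True, q: True, g: False}
  {b: True, i: True, g: False, q: False}
  {b: True, q: True, g: True, i: False}
  {b: True, g: True, q: False, i: False}
  {b: True, i: True, g: True, q: True}


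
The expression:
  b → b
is always true.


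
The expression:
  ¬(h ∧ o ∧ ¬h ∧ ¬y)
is always true.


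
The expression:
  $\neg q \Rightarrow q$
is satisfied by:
  {q: True}


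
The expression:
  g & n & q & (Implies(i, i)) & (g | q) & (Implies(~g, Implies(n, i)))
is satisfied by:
  {g: True, q: True, n: True}


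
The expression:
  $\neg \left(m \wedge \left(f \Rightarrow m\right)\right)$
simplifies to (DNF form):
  $\neg m$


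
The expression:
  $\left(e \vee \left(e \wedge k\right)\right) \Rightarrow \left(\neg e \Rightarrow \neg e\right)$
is always true.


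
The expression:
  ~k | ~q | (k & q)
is always true.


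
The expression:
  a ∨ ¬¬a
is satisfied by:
  {a: True}


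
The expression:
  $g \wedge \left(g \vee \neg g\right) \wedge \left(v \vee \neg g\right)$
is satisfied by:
  {g: True, v: True}


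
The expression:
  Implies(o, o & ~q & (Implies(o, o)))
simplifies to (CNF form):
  ~o | ~q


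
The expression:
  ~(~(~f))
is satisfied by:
  {f: False}


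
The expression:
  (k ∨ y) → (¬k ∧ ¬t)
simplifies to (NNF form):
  ¬k ∧ (¬t ∨ ¬y)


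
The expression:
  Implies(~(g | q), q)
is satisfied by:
  {q: True, g: True}
  {q: True, g: False}
  {g: True, q: False}


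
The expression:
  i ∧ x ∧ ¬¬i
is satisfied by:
  {i: True, x: True}


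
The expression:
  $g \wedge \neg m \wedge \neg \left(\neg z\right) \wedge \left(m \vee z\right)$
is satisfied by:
  {z: True, g: True, m: False}


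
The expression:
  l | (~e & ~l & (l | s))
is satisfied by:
  {l: True, s: True, e: False}
  {l: True, e: False, s: False}
  {l: True, s: True, e: True}
  {l: True, e: True, s: False}
  {s: True, e: False, l: False}


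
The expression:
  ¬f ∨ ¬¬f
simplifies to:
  True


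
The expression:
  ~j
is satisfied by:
  {j: False}


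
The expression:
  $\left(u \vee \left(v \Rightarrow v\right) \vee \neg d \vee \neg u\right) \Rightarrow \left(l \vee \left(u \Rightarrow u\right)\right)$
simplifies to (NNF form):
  $\text{True}$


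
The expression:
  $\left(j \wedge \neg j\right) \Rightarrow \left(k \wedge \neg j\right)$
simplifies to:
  $\text{True}$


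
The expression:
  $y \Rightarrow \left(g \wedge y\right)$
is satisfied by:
  {g: True, y: False}
  {y: False, g: False}
  {y: True, g: True}


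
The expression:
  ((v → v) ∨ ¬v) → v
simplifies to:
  v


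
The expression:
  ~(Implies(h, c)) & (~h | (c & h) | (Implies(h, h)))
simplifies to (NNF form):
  h & ~c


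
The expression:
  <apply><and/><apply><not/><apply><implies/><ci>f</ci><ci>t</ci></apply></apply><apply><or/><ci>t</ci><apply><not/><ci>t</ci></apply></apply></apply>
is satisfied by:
  {f: True, t: False}


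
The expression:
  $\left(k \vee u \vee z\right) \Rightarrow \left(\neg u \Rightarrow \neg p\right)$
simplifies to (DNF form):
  $u \vee \left(\neg k \wedge \neg z\right) \vee \neg p$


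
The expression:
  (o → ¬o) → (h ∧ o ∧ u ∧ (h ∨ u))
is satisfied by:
  {o: True}


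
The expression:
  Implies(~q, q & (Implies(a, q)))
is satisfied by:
  {q: True}


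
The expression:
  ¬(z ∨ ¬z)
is never true.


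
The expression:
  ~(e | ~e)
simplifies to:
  False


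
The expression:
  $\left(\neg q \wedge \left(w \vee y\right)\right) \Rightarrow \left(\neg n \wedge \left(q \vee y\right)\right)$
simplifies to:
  $q \vee \left(y \wedge \neg n\right) \vee \left(\neg w \wedge \neg y\right)$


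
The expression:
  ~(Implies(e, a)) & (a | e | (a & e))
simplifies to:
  e & ~a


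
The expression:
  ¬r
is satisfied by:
  {r: False}


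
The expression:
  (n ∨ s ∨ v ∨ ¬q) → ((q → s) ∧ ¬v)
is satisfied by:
  {s: True, v: False, q: False, n: False}
  {n: False, v: False, s: False, q: False}
  {n: True, s: True, v: False, q: False}
  {n: True, v: False, s: False, q: False}
  {q: True, s: True, n: False, v: False}
  {q: True, n: False, v: False, s: False}
  {q: True, n: True, s: True, v: False}


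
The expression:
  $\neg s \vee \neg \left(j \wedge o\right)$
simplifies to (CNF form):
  $\neg j \vee \neg o \vee \neg s$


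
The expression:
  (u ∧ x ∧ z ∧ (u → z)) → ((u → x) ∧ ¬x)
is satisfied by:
  {u: False, z: False, x: False}
  {x: True, u: False, z: False}
  {z: True, u: False, x: False}
  {x: True, z: True, u: False}
  {u: True, x: False, z: False}
  {x: True, u: True, z: False}
  {z: True, u: True, x: False}


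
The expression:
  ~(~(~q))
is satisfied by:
  {q: False}


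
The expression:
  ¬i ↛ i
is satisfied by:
  {i: False}


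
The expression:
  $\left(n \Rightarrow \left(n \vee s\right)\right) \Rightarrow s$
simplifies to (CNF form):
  $s$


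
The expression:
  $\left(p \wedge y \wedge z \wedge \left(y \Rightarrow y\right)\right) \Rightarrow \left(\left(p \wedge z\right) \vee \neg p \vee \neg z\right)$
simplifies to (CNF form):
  $\text{True}$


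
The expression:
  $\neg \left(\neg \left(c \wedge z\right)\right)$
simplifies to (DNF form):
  $c \wedge z$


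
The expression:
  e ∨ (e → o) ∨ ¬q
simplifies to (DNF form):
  True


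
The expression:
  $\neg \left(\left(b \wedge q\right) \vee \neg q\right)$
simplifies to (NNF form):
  $q \wedge \neg b$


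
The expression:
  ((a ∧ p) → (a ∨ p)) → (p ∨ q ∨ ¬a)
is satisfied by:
  {q: True, p: True, a: False}
  {q: True, p: False, a: False}
  {p: True, q: False, a: False}
  {q: False, p: False, a: False}
  {a: True, q: True, p: True}
  {a: True, q: True, p: False}
  {a: True, p: True, q: False}


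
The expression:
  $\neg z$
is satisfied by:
  {z: False}


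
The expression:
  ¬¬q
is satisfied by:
  {q: True}


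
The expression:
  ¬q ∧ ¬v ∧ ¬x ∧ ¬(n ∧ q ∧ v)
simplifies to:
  ¬q ∧ ¬v ∧ ¬x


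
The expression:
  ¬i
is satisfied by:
  {i: False}


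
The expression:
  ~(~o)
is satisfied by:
  {o: True}


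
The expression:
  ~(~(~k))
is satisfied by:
  {k: False}


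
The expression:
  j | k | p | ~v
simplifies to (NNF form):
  j | k | p | ~v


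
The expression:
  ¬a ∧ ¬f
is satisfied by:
  {f: False, a: False}


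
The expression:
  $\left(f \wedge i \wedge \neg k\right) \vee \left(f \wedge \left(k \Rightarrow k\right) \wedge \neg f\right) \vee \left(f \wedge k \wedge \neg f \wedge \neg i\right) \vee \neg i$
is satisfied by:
  {f: True, i: False, k: False}
  {f: False, i: False, k: False}
  {k: True, f: True, i: False}
  {k: True, f: False, i: False}
  {i: True, f: True, k: False}


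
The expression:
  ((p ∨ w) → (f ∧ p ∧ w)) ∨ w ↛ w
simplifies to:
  (f ∨ ¬w) ∧ (p ∨ ¬w) ∧ (w ∨ ¬p)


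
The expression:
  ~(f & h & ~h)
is always true.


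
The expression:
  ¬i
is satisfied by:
  {i: False}


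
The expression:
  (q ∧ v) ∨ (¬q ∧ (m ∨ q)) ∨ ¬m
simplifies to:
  v ∨ ¬m ∨ ¬q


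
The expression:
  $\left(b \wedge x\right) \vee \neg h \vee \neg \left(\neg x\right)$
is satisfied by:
  {x: True, h: False}
  {h: False, x: False}
  {h: True, x: True}


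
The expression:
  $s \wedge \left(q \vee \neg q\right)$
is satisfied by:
  {s: True}


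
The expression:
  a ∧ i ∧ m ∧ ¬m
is never true.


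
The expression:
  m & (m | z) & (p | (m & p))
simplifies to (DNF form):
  m & p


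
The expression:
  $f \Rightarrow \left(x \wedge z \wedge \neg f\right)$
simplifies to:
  $\neg f$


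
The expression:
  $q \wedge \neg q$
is never true.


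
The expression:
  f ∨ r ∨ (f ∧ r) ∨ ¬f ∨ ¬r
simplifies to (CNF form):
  True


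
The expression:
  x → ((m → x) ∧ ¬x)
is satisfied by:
  {x: False}


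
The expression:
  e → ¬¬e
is always true.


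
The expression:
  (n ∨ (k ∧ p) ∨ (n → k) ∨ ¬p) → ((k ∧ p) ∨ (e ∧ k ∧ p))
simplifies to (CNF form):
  k ∧ p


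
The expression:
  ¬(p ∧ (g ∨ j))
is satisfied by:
  {g: False, p: False, j: False}
  {j: True, g: False, p: False}
  {g: True, j: False, p: False}
  {j: True, g: True, p: False}
  {p: True, j: False, g: False}


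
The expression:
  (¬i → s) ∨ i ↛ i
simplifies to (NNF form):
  i ∨ s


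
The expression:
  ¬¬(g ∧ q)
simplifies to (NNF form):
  g ∧ q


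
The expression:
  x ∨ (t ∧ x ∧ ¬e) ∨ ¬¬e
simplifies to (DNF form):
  e ∨ x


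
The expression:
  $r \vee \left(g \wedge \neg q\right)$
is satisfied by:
  {r: True, g: True, q: False}
  {r: True, g: False, q: False}
  {r: True, q: True, g: True}
  {r: True, q: True, g: False}
  {g: True, q: False, r: False}


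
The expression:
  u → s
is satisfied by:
  {s: True, u: False}
  {u: False, s: False}
  {u: True, s: True}


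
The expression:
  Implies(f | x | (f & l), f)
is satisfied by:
  {f: True, x: False}
  {x: False, f: False}
  {x: True, f: True}


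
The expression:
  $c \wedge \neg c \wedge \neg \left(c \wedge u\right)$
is never true.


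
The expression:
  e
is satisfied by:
  {e: True}


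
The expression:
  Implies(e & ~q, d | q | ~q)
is always true.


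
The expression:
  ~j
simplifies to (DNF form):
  ~j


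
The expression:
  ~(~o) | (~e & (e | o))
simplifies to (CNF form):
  o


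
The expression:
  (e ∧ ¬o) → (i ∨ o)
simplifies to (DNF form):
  i ∨ o ∨ ¬e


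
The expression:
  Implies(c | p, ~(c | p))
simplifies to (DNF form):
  ~c & ~p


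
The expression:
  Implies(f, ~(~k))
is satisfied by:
  {k: True, f: False}
  {f: False, k: False}
  {f: True, k: True}


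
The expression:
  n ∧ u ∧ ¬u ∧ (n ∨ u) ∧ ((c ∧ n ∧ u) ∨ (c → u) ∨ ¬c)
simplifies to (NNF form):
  False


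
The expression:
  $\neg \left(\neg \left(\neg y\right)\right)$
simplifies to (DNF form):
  $\neg y$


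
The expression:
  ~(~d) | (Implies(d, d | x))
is always true.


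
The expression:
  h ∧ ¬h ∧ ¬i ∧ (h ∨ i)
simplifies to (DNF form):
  False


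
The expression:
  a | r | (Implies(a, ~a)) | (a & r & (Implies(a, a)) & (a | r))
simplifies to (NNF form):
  True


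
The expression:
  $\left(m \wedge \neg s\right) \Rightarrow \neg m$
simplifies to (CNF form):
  $s \vee \neg m$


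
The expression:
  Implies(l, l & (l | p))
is always true.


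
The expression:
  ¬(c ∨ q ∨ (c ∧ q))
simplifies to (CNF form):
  ¬c ∧ ¬q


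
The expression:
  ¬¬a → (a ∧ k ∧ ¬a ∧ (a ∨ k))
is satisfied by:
  {a: False}


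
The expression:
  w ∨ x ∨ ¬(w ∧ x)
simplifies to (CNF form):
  True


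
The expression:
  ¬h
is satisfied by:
  {h: False}


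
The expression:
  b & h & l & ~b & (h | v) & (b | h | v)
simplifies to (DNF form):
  False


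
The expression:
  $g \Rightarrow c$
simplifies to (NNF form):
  $c \vee \neg g$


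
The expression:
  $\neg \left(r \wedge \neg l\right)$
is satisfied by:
  {l: True, r: False}
  {r: False, l: False}
  {r: True, l: True}


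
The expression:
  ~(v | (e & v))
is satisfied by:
  {v: False}


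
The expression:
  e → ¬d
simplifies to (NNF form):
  ¬d ∨ ¬e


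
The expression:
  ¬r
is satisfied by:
  {r: False}


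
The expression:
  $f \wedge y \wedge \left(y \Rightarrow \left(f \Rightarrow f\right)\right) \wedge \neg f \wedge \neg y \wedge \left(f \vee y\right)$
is never true.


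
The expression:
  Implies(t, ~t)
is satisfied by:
  {t: False}


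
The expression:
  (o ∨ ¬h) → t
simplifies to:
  t ∨ (h ∧ ¬o)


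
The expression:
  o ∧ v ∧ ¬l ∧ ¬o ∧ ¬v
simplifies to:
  False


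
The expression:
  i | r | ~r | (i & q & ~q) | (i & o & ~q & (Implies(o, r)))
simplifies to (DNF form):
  True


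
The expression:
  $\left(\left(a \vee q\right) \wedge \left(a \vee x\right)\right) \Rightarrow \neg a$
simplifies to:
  $\neg a$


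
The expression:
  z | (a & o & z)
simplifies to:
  z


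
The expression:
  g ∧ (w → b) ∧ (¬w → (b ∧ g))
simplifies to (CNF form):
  b ∧ g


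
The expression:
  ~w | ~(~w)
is always true.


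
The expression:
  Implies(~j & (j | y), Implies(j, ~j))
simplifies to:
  True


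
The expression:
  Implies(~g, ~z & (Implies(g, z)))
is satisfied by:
  {g: True, z: False}
  {z: False, g: False}
  {z: True, g: True}


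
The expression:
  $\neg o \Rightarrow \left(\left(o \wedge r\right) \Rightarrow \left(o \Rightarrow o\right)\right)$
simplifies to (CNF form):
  $\text{True}$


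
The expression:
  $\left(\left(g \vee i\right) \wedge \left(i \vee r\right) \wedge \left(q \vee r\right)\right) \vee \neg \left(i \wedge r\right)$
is always true.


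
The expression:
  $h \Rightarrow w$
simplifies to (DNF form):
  $w \vee \neg h$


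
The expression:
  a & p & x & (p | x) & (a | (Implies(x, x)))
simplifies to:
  a & p & x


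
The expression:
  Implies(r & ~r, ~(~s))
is always true.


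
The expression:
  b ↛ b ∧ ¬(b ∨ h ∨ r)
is never true.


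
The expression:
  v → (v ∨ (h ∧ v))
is always true.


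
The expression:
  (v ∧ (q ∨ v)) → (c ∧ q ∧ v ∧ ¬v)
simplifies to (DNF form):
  ¬v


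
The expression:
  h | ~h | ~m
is always true.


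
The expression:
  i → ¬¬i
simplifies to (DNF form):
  True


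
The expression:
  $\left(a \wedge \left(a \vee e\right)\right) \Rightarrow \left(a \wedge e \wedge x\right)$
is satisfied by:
  {x: True, e: True, a: False}
  {x: True, e: False, a: False}
  {e: True, x: False, a: False}
  {x: False, e: False, a: False}
  {x: True, a: True, e: True}


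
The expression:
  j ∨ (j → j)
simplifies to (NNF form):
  True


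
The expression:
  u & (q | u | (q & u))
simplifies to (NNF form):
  u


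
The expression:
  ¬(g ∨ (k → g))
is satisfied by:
  {k: True, g: False}


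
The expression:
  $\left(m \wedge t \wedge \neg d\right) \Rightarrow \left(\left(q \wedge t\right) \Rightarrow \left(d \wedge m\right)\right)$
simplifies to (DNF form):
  $d \vee \neg m \vee \neg q \vee \neg t$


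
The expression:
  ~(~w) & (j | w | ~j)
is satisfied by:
  {w: True}


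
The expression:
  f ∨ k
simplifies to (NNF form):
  f ∨ k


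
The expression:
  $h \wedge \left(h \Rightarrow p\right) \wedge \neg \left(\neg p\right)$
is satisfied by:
  {h: True, p: True}


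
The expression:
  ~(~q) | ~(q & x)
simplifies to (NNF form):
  True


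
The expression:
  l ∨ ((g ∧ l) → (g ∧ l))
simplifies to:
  True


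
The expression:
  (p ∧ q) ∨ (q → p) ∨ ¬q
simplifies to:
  p ∨ ¬q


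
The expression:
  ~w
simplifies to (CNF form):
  ~w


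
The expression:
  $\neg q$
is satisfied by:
  {q: False}


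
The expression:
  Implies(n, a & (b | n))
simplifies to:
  a | ~n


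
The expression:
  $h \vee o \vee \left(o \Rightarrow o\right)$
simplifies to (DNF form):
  $\text{True}$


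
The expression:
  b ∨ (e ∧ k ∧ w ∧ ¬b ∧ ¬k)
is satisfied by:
  {b: True}


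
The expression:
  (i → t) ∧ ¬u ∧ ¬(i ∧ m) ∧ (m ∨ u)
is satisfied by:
  {m: True, u: False, i: False}


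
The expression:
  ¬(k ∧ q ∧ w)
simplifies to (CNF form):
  ¬k ∨ ¬q ∨ ¬w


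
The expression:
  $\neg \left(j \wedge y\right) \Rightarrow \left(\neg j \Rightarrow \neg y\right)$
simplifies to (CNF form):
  $j \vee \neg y$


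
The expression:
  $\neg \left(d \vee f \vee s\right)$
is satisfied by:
  {d: False, f: False, s: False}


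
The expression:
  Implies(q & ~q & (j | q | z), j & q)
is always true.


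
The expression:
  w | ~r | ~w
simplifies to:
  True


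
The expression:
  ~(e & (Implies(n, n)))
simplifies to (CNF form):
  ~e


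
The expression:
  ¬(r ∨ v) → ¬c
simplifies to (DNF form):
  r ∨ v ∨ ¬c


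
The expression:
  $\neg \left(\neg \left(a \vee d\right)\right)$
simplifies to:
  $a \vee d$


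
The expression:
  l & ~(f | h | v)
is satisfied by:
  {l: True, v: False, f: False, h: False}


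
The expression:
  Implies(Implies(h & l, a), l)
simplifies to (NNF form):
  l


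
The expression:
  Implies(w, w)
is always true.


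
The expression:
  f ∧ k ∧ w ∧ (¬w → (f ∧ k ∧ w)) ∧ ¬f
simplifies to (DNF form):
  False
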